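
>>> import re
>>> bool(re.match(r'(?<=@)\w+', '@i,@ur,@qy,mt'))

False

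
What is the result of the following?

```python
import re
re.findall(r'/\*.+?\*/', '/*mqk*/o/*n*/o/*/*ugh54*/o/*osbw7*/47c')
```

A `+?`/`*?`/`{m,n}?` starts at its minimum and grows only as far as needed for what follows to match.
Since nothing is captured, `findall` lists the 4 matched substrings directly.

['/*mqk*/', '/*n*/', '/*/*ugh54*/', '/*osbw7*/']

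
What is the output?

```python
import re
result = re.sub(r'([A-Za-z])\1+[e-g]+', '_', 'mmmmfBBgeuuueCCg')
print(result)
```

`\1` has to match the exact text group 1 already captured.
Matches: at [0:5] → 'mmmmf'; at [5:9] → 'BBge'; at [9:13] → 'uuue'; at [13:16] → 'CCg'.
Each match is replaced by '_'.

____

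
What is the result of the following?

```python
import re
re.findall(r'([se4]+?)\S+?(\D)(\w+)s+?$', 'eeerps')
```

The `?` after the quantifier makes it lazy — it takes as little as possible before letting the rest of the pattern try.
3 groups means the one result is a tuple of 3 captured strings — 1 here.

[('e', 'e', 'rp')]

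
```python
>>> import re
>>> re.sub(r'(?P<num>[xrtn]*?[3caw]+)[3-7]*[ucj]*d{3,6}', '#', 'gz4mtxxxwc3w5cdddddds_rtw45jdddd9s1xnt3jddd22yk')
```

This matches zero or more of one of [xrtn] (lazy), then one or more of one of [3caw] (captured as 'num'); then zero or more of a character in [3-7], then zero or more of one of [ucj], then 3 to 6 of a literal 'd'.
`sub` substitutes '#' at each match site.

'gz4m#s_#9s1#22yk'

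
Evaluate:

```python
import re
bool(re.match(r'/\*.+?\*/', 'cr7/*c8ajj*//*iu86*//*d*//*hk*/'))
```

False

`match` is anchored at position 0; if the pattern doesn't fit there, it returns None.
Here the pattern fails at index 0, so the call returns None, and `bool(None)` is False.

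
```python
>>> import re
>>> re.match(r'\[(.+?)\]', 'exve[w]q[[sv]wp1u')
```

None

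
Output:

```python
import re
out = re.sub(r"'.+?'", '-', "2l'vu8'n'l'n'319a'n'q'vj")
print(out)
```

2l-n-n-n-vj

Because the quantifier is non-greedy, it stops expanding at the earliest point where the rest of the pattern can succeed.
Matches: at [2:7] → "'vu8'"; at [8:11] → "'l'"; at [12:18] → "'319a'"; at [19:22] → "'q'".
Every occurrence is swapped for '-'.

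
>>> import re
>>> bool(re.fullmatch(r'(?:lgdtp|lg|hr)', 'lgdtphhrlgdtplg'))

False

For `fullmatch`, every character of the input must be accounted for by the pattern.
Here the pattern can't cover the whole string, so the call returns None, and `bool(None)` is False.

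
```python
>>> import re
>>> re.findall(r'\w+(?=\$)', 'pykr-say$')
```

The `(?=…)`/`(?<=…)` assertion just peeks at neighbouring text; it doesn't advance the match position.
Walking the string: at [5:8] → 'say'.
`findall` yields the raw match text (1 of them) because the pattern has no groups.

['say']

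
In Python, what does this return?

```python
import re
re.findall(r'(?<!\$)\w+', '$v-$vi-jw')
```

Because the assertion is negative and zero-width, positions next to the forbidden text are skipped.
Matches: at [5:6] → 'i'; at [7:9] → 'jw'.
With no groups in the pattern, `findall` gives back each whole match — 2 here.

['i', 'jw']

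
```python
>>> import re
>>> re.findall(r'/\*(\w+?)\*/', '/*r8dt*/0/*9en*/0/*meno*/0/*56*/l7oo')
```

Scanning left to right: at [0:8] match '/*r8dt*/', group 1 = 'r8dt'; at [9:16] match '/*9en*/', group 1 = '9en'; at [17:25] match '/*meno*/', group 1 = 'meno'; at [26:32] match '/*56*/', group 1 = '56'.
With a single group, `findall` returns only what that group captured — 4 items.

['r8dt', '9en', 'meno', '56']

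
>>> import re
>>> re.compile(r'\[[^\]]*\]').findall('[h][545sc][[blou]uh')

['[h]', '[545sc]', '[[blou]']

Walking the string: at [0:3] → '[h]'; at [3:10] → '[545sc]'; at [10:17] → '[[blou]'.
No capturing groups, so `findall` returns the 3 full match strings.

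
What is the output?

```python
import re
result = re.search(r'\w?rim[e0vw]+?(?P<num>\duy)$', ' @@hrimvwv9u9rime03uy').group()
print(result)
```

9rime03uy

Pattern: optionally a word character, then the literal 'rim'; then one or more of one of [e0vw] (lazy); then a digit, then the literal 'uy' (captured as 'num'); then anchored at the end.
`search` walks the string left to right and returns the first match it finds.
The match spans [12:21] → '9rime03uy'.
Captured: group 1 = '3uy'.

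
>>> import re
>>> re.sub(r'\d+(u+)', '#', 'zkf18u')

Pattern: one or more of a digit; then one or more of a literal 'u' (captured).
Matches: at [3:6] → '18u'.
`sub` substitutes '#' at each match site.

'zkf#'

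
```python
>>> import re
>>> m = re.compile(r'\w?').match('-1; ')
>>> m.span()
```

This matches optionally a word character.
`re.match` won't scan ahead — the pattern has to work from the very first character.
The match spans [0:0] → ''.

(0, 0)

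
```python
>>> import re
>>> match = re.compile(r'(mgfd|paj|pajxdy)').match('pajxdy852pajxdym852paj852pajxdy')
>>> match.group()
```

'paj'

Branches in `(...|...)` are attempted left-to-right; the first branch that allows the whole pattern to succeed is taken.
`re.match` won't scan ahead — the pattern has to work from the very first character.
The match spans [0:3] → 'paj'.
Captured: group 1 = 'paj'.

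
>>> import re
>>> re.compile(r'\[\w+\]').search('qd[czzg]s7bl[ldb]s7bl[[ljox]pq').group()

'[czzg]'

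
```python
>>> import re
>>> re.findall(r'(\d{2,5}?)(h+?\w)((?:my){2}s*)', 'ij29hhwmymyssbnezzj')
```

[('29', 'hhw', 'mymyss')]

The pattern matches 2 to 5 of a digit (lazy) (captured); then one or more of a literal 'h' (lazy), then a word character (captured); then the literal 'my' repeated 2 times, then zero or more of a literal 's' (captured).
Matches: at [2:13] match '29hhwmymyss', groups = ('29', 'hhw', 'mymyss').
3 groups means the one result is a tuple of 3 captured strings — 1 here.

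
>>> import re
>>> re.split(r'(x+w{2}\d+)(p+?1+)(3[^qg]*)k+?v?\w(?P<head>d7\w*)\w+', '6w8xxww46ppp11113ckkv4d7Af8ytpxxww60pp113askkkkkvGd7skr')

The pattern matches one or more of the literal 'x', then exactly 2 of the literal 'w', then one or more of a digit (captured); then one or more of the literal 'p' (lazy), then one or more of a literal '1' (captured); then the literal '3', then zero or more of any character except [qg] (captured); then one or more of a literal 'k' (lazy), then optionally the literal 'v', then a word character; then the literal 'd7', then zero or more of a word character (captured as 'head'); then one or more of a word character.
Matches to split on: at [3:55] → 'xxww46ppp11113ckkv4d7Af8ytpxxww60pp113askkkkkvGd7skr'.
Because the pattern has a capturing group, `split` also inserts each captured text between the pieces.

['6w8', 'xxww46', 'ppp1111', '3ckkv4d7Af8ytpxxww60pp113askkkk', 'd7sk', '']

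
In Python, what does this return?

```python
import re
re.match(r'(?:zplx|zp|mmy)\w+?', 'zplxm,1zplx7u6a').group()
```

'zplxm'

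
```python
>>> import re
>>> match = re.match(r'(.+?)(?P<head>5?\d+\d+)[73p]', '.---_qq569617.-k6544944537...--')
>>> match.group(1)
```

The pattern matches one or more of any character (lazy) (captured); then optionally the literal '5', then one or more of a digit, then one or more of a digit (captured as 'head'); then one of [73p].
With the lazy modifier that quantifier settles for the fewest repetitions that let the rest of the pattern succeed (the atoms after it are unaffected and can still be greedy).
`match` is anchored at position 0; if the pattern doesn't fit there, it returns None.
The match spans [0:13] → '.---_qq569617'.
Captured: group 1 = '.---_qq', group 2 = '56961'.

'.---_qq'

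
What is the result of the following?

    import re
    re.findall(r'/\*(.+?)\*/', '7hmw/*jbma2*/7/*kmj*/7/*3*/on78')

['jbma2', 'kmj', '3']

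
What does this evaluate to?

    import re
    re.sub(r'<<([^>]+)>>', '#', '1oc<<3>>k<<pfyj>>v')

Matches: at [3:8] → '<<3>>'; at [9:17] → '<<pfyj>>'.
`sub` substitutes '#' at each match site.

'1oc#k#v'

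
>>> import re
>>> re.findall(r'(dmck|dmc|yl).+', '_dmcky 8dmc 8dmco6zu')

Branches in `(...|...)` are attempted left-to-right; the first branch that allows the whole pattern to succeed is taken.
Walking the string: at [1:20] match 'dmcky 8dmc 8dmco6zu', group 1 = 'dmck'.
With a single group, `findall` returns only what that group captured — 1 item.

['dmck']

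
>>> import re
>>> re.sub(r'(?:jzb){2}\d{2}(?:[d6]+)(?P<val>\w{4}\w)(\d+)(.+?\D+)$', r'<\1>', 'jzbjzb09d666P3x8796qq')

'<P3x87>'

Pattern: the literal 'jzb' repeated 2 times, then exactly 2 of a digit; then one or more of one of [d6] (non-capturing group); then exactly 4 of a word character, then a word character (captured as 'val'); then one or more of a digit (captured); then one or more of any character (lazy), then one or more of a non-digit (captured); then anchored at the end.
Matches: at [0:21] → 'jzbjzb09d666P3x8796qq'.
`\1` in the replacement pulls in group 1's text for each match.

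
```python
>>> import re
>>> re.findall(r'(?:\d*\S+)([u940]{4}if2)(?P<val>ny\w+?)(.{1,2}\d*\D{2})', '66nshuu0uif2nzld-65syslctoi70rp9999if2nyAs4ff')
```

The pattern matches zero or more of a digit, then one or more of a non-whitespace character (non-capturing group); then exactly 4 of one of [u940], then the literal 'if2' (captured); then the literal 'ny', then one or more of a word character (lazy) (captured as 'val'); then 1 to 2 of any character, then zero or more of a digit, then exactly 2 of a non-digit (captured).
The `?` after the quantifier makes it lazy — it takes as little as possible before letting the rest of the pattern try.
Matches: at [0:45] match '66nshuu0uif2nzld-65syslctoi70rp9999if2nyAs4ff', groups = ('9999if2', 'nyA', 's4ff').
Multiple groups make `findall` return tuples — one 3-tuple for the one match.

[('9999if2', 'nyA', 's4ff')]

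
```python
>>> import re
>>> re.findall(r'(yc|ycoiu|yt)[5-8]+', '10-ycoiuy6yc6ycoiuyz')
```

Walking the string: at [10:13] match 'yc6', group 1 = 'yc'.
With a single group, `findall` returns only what that group captured — 1 item.

['yc']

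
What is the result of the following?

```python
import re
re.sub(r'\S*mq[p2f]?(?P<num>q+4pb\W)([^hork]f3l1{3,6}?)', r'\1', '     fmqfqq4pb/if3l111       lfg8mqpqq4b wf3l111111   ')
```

Pattern: zero or more of a non-whitespace character, then the literal 'mq', then optionally one of [p2f]; then one or more of the literal 'q', then the literal '4pb', then a non-word character (captured as 'num'); then any character except [hork], then the literal 'f3l', then 3 to 6 of the literal '1' (lazy) (captured).
Matches: at [5:22] → 'fmqfqq4pb/if3l111'.
Each match is replaced using the text its own group 1 captured.

'     qq4pb/       lfg8mqpqq4b wf3l111111   '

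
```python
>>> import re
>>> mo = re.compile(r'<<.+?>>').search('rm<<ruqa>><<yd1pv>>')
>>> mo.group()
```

'<<ruqa>>'

With the lazy modifier that quantifier settles for the fewest repetitions that let the rest of the pattern succeed (the atoms after it are unaffected and can still be greedy).
Unlike `match`, `search` isn't anchored — it looks for the pattern anywhere in the string.
The match spans [2:10] → '<<ruqa>>'.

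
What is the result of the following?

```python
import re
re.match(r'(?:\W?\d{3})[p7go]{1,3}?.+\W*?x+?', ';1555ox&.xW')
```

`re.match` won't scan ahead — the pattern has to work from the very first character.
Here the string doesn't start with a match, so the call returns None.

None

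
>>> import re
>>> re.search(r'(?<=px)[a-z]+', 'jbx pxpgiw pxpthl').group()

The lookaround is zero-width — it requires the adjacent text to match without consuming it, so the asserted text isn't part of the match.
The match spans [6:10] → 'pgiw'.

'pgiw'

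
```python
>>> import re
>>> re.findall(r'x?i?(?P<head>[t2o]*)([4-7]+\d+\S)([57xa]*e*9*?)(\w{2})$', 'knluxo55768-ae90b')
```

`findall` packs the 4 group values into a tuple for every match.

[('o', '55768-', 'ae9', '0b')]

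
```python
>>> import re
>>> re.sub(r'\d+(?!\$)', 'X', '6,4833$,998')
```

'X,X3$,X'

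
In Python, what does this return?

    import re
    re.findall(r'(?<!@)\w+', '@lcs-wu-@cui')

['cs', 'wu', 'ui']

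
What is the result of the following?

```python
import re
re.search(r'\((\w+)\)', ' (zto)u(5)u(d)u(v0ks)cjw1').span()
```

(1, 6)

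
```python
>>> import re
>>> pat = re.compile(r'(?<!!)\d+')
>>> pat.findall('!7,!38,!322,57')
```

['8', '22', '57']

The negative lookaround is zero-width — it rules out positions where the adjacent text would match, without consuming anything.
Matches: at [5:6] → '8'; at [9:11] → '22'; at [12:14] → '57'.
`findall` yields the raw match text (3 of them) because the pattern has no groups.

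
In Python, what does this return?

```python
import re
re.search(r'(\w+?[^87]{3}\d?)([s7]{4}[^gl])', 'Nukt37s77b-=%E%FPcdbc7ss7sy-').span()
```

(0, 10)

Pattern: one or more of a word character (lazy), then exactly 3 of any character except [87], then optionally a digit (captured); then exactly 4 of one of [s7], then any character except [gl] (captured).
`search` walks the string left to right and returns the first match it finds.
The match spans [0:10] → 'Nukt37s77b'.
Captured: group 1 = 'Nukt3', group 2 = '7s77b'.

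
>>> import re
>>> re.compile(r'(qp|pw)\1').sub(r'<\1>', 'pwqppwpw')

'pwqp<pw>'

A backreference is literal: `\1` must see the identical characters the first group matched.
Matches: at [4:8] → 'pwpw'.
The replacement refers to a captured group, so each match is rewritten using its own captured text.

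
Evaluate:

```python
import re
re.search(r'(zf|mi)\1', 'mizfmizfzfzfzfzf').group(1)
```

'zf'

The match spans [6:10] → 'zfzf'.
Captured: group 1 = 'zf'.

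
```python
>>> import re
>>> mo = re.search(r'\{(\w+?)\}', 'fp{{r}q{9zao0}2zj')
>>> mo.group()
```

'{r}'

`re.search` scans for the first position where the pattern succeeds.
The match spans [3:6] → '{r}'.
Captured: group 1 = 'r'.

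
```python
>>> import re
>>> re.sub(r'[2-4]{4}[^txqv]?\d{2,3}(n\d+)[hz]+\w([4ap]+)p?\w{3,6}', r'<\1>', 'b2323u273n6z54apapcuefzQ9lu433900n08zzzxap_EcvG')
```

Each match is replaced using the text its own group 1 captured.

'b<n6>9lu433900n08zzzxap_EcvG'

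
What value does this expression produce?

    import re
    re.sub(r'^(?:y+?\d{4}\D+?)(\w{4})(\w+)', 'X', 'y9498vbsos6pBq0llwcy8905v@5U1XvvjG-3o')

The pattern matches anchored at the start of the string; then one or more of a literal 'y' (lazy), then exactly 4 of a digit, then one or more of a non-digit (lazy) (non-capturing group); then exactly 4 of a word character (captured); then one or more of a word character (captured).
Each match is replaced by 'X'.

'X@5U1XvvjG-3o'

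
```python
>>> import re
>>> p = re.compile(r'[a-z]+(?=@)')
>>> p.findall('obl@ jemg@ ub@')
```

['obl', 'jemg', 'ub']

Lookahead/lookbehind check context without consuming it, so the matched span excludes the asserted characters.
Matches: at [0:3] → 'obl'; at [5:9] → 'jemg'; at [11:13] → 'ub'.
Since nothing is captured, `findall` lists the 3 matched substrings directly.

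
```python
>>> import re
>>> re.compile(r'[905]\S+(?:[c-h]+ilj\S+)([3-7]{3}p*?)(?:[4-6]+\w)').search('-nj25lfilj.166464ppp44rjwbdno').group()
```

The match spans [4:23] → '5lfilj.166464ppp44r'.

'5lfilj.166464ppp44r'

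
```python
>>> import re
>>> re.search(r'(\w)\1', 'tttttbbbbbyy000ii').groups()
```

After group 1 captures some text, `\1` only succeeds where that same text appears again.
`search` walks the string left to right and returns the first match it finds.
The match spans [0:2] → 'tt'.
Captured: group 1 = 't'.

('t',)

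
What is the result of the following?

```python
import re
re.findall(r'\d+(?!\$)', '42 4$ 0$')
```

Because the assertion is negative and zero-width, positions next to the forbidden text are skipped.
Walking the string: at [0:2] → '42'.
Since nothing is captured, `findall` lists the 1 matched substring directly.

['42']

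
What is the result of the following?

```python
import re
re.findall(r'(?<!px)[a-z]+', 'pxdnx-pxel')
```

The negative lookaround is zero-width — it rules out positions where the adjacent text would match, without consuming anything.
Matches: at [0:5] → 'pxdnx'; at [6:10] → 'pxel'.
No capturing groups, so `findall` returns the 2 full match strings.

['pxdnx', 'pxel']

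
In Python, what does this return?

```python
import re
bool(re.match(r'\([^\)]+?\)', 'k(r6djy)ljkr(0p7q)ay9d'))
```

With `match`, the pattern is implicitly anchored at the beginning.
Here the string doesn't start with a match, so the call returns None, and `bool(None)` is False.

False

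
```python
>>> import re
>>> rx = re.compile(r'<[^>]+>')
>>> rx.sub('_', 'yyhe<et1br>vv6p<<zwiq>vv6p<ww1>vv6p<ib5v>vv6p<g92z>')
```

'yyhe_vv6p_vv6p_vv6p_vv6p_'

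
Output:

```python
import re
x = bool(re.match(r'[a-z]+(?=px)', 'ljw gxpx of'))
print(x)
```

False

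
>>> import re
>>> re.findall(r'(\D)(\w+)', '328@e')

[('@', 'e')]

This matches a non-digit (captured); then one or more of a word character (captured).
Matches: at [3:5] match '@e', groups = ('@', 'e').
`findall` packs the 2 group values into a tuple for every match.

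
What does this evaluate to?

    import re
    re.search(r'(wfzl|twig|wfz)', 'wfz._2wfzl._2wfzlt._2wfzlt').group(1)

'wfz'

The match spans [0:3] → 'wfz'.
Captured: group 1 = 'wfz'.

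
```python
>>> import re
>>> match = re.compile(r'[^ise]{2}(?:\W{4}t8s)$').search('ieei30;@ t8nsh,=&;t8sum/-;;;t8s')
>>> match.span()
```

(22, 31)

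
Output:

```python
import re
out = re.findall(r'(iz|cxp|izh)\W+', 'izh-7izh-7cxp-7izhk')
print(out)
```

Walking the string: at [0:4] match 'izh-', group 1 = 'izh'; at [5:9] match 'izh-', group 1 = 'izh'; at [10:14] match 'cxp-', group 1 = 'cxp'.
`findall` collects group 1 from each match (3 total).

['izh', 'izh', 'cxp']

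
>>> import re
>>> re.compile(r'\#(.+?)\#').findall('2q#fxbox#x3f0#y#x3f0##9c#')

The `?` after the quantifier makes it lazy — it takes as little as possible before letting the rest of the pattern try.
Scanning left to right: at [2:9] match '#fxbox#', group 1 = 'fxbox'; at [13:16] match '#y#', group 1 = 'y'; at [20:25] match '##9c#', group 1 = '#9c'.
`findall` collects group 1 from each match (3 total).

['fxbox', 'y', '#9c']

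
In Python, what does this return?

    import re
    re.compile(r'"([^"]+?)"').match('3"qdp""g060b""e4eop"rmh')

With `match`, the pattern is implicitly anchored at the beginning.
Here the pattern fails at index 0, so the call returns None.

None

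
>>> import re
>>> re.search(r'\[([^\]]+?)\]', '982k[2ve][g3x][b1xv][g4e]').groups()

('2ve',)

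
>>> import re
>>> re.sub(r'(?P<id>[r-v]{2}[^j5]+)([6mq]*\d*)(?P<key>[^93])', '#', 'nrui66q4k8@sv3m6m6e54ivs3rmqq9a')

'n##'

This matches exactly 2 of a character in [r-v], then one or more of any character except [j5] (captured as 'id'); then zero or more of one of [6mq], then zero or more of a digit (captured); then any character except [93] (captured as 'key').
Matches: at [1:22] → 'rui66q4k8@sv3m6m6e54i'; at [22:31] → 'vs3rmqq9a'.
`sub` substitutes '#' at each match site.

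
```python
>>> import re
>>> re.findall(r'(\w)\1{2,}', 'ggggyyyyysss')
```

A backreference is literal: `\1` must see the identical characters the first group matched.
Matches: at [0:4] match 'gggg', group 1 = 'g'; at [4:9] match 'yyyyy', group 1 = 'y'; at [9:12] match 'sss', group 1 = 's'.
With a single group, `findall` returns only what that group captured — 3 items.

['g', 'y', 's']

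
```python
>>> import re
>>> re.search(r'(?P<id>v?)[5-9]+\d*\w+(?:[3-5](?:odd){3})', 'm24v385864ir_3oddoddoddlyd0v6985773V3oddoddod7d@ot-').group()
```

Pattern: optionally a literal 'v' (captured as 'id'); then one or more of a character in [5-9], then zero or more of a digit; then one or more of a word character; then a character in [3-5], then the literal 'odd' repeated 3 times (non-capturing group).
`search` walks the string left to right and returns the first match it finds.
The match spans [5:23] → '85864ir_3oddoddodd'.
Captured: group 1 = ''.

'85864ir_3oddoddodd'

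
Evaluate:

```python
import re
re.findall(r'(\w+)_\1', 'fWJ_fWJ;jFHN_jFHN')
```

['fWJ', 'jFHN']

`\1` is not a pattern — it's the concrete string captured by group 1, re-applied verbatim.
Scanning left to right: at [0:7] match 'fWJ_fWJ', group 1 = 'fWJ'; at [8:17] match 'jFHN_jFHN', group 1 = 'jFHN'.
Because there's exactly one group, `findall` drops the full match and keeps group 1 from each hit.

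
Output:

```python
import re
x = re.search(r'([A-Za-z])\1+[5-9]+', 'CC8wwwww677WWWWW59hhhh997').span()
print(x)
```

(0, 3)

The backreference `\1` re-matches whatever the first group consumed, character for character.
`re.search` tries every starting position until one works.
The match spans [0:3] → 'CC8'.
Captured: group 1 = 'C'.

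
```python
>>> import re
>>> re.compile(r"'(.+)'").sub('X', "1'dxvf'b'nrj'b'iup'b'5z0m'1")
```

Each match is replaced by 'X'.

'1X1'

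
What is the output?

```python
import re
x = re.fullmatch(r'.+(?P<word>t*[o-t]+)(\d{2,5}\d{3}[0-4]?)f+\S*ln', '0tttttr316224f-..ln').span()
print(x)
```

(0, 19)

The pattern matches one or more of any character; then zero or more of the literal 't', then one or more of a character in [o-t] (captured as 'word'); then 2 to 5 of a digit, then exactly 3 of a digit, then optionally a character in [0-4] (captured); then one or more of the literal 'f', then zero or more of a non-whitespace character, then the literal 'ln'.
`re.fullmatch` is like wrapping the pattern in `^…$` (in single-line mode).
The match spans [0:19] → '0tttttr316224f-..ln'.
Captured: group 1 = 'r', group 2 = '316224'.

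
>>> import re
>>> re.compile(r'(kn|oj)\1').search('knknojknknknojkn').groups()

('kn',)

The backreference `\1` re-matches whatever the first group consumed, character for character.
`re.search` tries every starting position until one works.
The match spans [0:4] → 'knkn'.
Captured: group 1 = 'kn'.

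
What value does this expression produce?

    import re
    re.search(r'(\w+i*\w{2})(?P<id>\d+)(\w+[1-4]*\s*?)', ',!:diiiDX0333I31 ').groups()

('diiiDX0333I', '3', '1')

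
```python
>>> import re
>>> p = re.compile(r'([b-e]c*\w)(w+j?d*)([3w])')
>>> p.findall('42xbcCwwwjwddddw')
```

[('bcC', 'wwwj', 'w')]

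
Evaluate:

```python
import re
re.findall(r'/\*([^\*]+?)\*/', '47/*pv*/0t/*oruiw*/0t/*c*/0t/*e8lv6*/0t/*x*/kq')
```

['pv', 'oruiw', 'c', 'e8lv6', 'x']

`findall` collects group 1 from each match (5 total).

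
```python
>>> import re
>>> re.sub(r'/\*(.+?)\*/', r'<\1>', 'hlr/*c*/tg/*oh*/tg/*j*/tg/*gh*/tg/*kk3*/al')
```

A non-greedy quantifier consumes as few characters as it can — just enough that the remainder of the pattern still matches from where it stops; whatever follows it matches normally.
Each match is replaced using the text its own group 1 captured.

'hlr<c>tg<oh>tg<j>tg<gh>tg<kk3>al'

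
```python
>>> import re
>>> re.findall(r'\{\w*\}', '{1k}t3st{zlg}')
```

Matches: at [0:4] → '{1k}'; at [8:13] → '{zlg}'.
With no groups in the pattern, `findall` gives back each whole match — 2 here.

['{1k}', '{zlg}']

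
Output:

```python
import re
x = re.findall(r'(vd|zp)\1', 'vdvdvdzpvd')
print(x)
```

`\1` is not a pattern — it's the concrete string captured by group 1, re-applied verbatim.
`findall` collects group 1 from the one match (1 total).

['vd']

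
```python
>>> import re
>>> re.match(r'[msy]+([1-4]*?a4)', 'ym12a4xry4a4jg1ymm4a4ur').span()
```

`re.match` won't scan ahead — the pattern has to work from the very first character.
The match spans [0:6] → 'ym12a4'.

(0, 6)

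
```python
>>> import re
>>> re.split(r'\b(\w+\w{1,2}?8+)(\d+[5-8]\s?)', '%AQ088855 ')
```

The group in the pattern means `split` returns the separators' captures alongside the pieces.

['%', 'AQ0888', '55 ', '']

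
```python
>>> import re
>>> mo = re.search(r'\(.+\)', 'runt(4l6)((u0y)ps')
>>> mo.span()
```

`re.search` tries every starting position until one works.
The match spans [4:15] → '(4l6)((u0y)'.

(4, 15)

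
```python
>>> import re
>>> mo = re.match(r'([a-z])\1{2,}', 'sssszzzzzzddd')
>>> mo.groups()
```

('s',)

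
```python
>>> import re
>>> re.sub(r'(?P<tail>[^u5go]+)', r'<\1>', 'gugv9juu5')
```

The replacement refers to a captured group, so each match is rewritten using its own captured text.

'gug<v9j>uu5'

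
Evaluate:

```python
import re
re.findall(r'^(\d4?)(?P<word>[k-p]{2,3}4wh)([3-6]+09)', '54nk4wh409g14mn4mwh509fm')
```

[('54', 'nk4wh', '409')]

3 groups means the one result is a tuple of 3 captured strings — 1 here.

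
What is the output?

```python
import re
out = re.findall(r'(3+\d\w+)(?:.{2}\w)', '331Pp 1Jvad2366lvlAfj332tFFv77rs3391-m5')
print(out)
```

With a single group, `findall` returns only what that group captured — 2 items.

['331Pp', '366lvlAfj332tFFv77rs3391']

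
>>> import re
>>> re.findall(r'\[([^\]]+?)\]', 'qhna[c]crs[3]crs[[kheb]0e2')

Scanning left to right: at [4:7] match '[c]', group 1 = 'c'; at [10:13] match '[3]', group 1 = '3'; at [16:23] match '[[kheb]', group 1 = '[kheb'.
With a single group, `findall` returns only what that group captured — 3 items.

['c', '3', '[kheb']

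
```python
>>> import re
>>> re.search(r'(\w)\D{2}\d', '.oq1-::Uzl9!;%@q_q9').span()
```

(7, 11)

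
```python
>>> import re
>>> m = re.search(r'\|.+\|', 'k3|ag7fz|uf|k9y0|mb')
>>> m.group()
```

'|ag7fz|uf|k9y0|'

`search` walks the string left to right and returns the first match it finds.
The match spans [2:17] → '|ag7fz|uf|k9y0|'.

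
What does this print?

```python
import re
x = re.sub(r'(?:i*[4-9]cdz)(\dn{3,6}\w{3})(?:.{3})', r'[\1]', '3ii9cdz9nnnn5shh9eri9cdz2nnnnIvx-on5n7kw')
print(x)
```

3[9nnnn5sh]r[2nnnnIvx]5n7kw

The pattern matches zero or more of a literal 'i', then a character in [4-9], then the literal 'cdz' (non-capturing group); then a digit, then 3 to 6 of the literal 'n', then exactly 3 of a word character (captured); then exactly 3 of any character (non-capturing group).
The replacement refers to a captured group, so each match is rewritten using its own captured text.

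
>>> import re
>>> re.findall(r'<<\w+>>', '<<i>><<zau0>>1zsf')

Since nothing is captured, `findall` lists the 2 matched substrings directly.

['<<i>>', '<<zau0>>']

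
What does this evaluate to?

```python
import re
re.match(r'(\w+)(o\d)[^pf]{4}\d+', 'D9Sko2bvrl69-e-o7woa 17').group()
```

'D9Sko2bvrl69'

Pattern: one or more of a word character (captured); then a literal 'o', then a digit (captured); then exactly 4 of any character except [pf], then one or more of a digit.
With `match`, the pattern is implicitly anchored at the beginning.
The match spans [0:12] → 'D9Sko2bvrl69'.
Captured: group 1 = 'D9Sk', group 2 = 'o2'.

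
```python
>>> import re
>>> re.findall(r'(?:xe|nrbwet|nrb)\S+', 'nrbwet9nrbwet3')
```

`findall` yields the raw match text (1 of them) because the pattern has no groups.

['nrbwet9nrbwet3']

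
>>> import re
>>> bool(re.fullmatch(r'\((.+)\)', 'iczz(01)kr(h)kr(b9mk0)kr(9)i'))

False

`fullmatch` succeeds only if the pattern covers the string from start to end.
Here the pattern can't cover the whole string, so the call returns None, and `bool(None)` is False.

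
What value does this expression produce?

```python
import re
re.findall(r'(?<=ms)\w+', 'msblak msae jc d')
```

['blak', 'ae']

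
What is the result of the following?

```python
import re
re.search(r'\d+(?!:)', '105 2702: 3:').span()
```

(0, 3)

The negative lookaround is zero-width — it rules out positions where the adjacent text would match, without consuming anything.
`re.search` tries every starting position until one works.
The match spans [0:3] → '105'.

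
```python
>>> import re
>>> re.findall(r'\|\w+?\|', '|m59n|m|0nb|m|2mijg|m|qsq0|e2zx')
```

['|m59n|', '|0nb|', '|2mijg|', '|qsq0|']

Matches: at [0:6] → '|m59n|'; at [7:12] → '|0nb|'; at [13:20] → '|2mijg|'; at [21:27] → '|qsq0|'.
Since nothing is captured, `findall` lists the 4 matched substrings directly.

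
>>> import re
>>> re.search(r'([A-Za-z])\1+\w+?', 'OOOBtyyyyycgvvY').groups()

('O',)

After group 1 captures some text, `\1` only succeeds where that same text appears again.
`re.search` scans for the first position where the pattern succeeds.
The match spans [0:4] → 'OOOB'.
Captured: group 1 = 'O'.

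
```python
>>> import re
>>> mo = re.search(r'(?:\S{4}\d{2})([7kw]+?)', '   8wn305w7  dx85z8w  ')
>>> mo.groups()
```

Pattern: exactly 4 of a non-whitespace character, then exactly 2 of a digit (non-capturing group); then one or more of one of [7kw] (lazy) (captured).
`re.search` tries every starting position until one works.
The match spans [3:10] → '8wn305w'.
Captured: group 1 = 'w'.

('w',)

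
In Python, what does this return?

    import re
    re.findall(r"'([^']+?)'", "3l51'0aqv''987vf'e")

Scanning left to right: at [4:10] match "'0aqv'", group 1 = '0aqv'; at [10:17] match "'987vf'", group 1 = '987vf'.
`findall` collects group 1 from each match (2 total).

['0aqv', '987vf']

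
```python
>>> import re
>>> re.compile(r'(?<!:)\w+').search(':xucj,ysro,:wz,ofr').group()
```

'ucj'

A negative assertion filters positions out without eating any characters.
`re.search` tries every starting position until one works.
The match spans [2:5] → 'ucj'.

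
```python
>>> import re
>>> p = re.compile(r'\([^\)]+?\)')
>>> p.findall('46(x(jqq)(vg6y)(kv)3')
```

With no groups in the pattern, `findall` gives back each whole match — 3 here.

['(x(jqq)', '(vg6y)', '(kv)']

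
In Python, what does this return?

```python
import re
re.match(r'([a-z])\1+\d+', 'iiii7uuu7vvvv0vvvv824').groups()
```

('i',)

The match spans [0:5] → 'iiii7'.
Captured: group 1 = 'i'.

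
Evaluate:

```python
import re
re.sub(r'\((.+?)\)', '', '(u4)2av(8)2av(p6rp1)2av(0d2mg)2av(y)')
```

'2av2av2av2av'

A non-greedy quantifier consumes as few characters as it can — just enough that the remainder of the pattern still matches from where it stops; whatever follows it matches normally.
Matches: at [0:4] → '(u4)'; at [7:10] → '(8)'; at [13:20] → '(p6rp1)'; at [23:30] → '(0d2mg)'; at [33:36] → '(y)'.
Every occurrence is swapped for ''.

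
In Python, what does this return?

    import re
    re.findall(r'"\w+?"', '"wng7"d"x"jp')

`findall` yields the raw match text (2 of them) because the pattern has no groups.

['"wng7"', '"x"']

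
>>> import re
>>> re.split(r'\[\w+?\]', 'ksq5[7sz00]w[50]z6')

`split` removes every match and returns the 3 fragments in between.

['ksq5', 'w', 'z6']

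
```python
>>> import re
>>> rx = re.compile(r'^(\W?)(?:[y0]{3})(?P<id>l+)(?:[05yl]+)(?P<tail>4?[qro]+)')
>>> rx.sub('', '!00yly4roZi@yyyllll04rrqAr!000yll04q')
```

'Zi@yyyllll04rrqAr!000yll04q'

Pattern: anchored at the start of the string; then optionally a non-word character (captured); then exactly 3 of one of [y0] (non-capturing group); then one or more of a literal 'l' (captured as 'id'); then one or more of one of [05yl] (non-capturing group); then optionally the literal '4', then one or more of one of [qro] (captured as 'tail').
Matches: at [0:9] → '!00yly4ro'.
Each match is replaced by ''.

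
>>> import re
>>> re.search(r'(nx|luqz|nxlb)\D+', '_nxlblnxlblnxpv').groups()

('nx',)

Branches in `(...|...)` are attempted left-to-right; the first branch that allows the whole pattern to succeed is taken.
`re.search` tries every starting position until one works.
The match spans [1:15] → 'nxlblnxlblnxpv'.
Captured: group 1 = 'nx'.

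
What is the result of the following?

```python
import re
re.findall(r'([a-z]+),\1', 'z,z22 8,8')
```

['z']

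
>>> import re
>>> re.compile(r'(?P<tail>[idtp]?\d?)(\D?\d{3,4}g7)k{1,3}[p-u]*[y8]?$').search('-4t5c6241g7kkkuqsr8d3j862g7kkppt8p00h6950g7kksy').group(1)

The match spans [35:47] → '0h6950g7kksy'.
Captured: group 1 = '0', group 2 = 'h6950g7'.

'0'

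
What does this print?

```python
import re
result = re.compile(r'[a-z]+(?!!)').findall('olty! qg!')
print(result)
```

['olt', 'q']

The negative lookahead/lookbehind blocks any match where the forbidden context is present.
Matches: at [0:3] → 'olt'; at [6:7] → 'q'.
No capturing groups, so `findall` returns the 2 full match strings.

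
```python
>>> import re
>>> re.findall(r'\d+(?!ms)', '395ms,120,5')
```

['39', '120', '5']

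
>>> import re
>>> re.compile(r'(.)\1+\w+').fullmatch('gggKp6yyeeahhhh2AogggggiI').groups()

('g',)

`\1` is not a pattern — it's the concrete string captured by group 1, re-applied verbatim.
`re.fullmatch` requires the pattern to consume the entire string.
The match spans [0:25] → 'gggKp6yyeeahhhh2AogggggiI'.
Captured: group 1 = 'g'.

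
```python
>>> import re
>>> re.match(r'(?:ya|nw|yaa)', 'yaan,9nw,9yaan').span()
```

Branches in `(...|...)` are attempted left-to-right; the first branch that allows the whole pattern to succeed is taken.
`re.match` only tries the pattern at the start of the string.
The match spans [0:2] → 'ya'.

(0, 2)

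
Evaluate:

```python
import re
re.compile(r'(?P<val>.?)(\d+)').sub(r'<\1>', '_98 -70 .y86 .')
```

'<_> <-> .<y> .'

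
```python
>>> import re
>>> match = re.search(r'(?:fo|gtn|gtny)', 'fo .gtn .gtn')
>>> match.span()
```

Unlike `match`, `search` isn't anchored — it looks for the pattern anywhere in the string.
The match spans [0:2] → 'fo'.

(0, 2)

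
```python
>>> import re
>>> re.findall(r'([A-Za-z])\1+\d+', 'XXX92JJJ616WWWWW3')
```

['X', 'J', 'W']

`\1` has to match the exact text group 1 already captured.
Walking the string: at [0:5] match 'XXX92', group 1 = 'X'; at [5:11] match 'JJJ616', group 1 = 'J'; at [11:17] match 'WWWWW3', group 1 = 'W'.
With a single group, `findall` returns only what that group captured — 3 items.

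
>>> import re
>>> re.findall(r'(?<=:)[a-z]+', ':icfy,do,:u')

Lookahead/lookbehind check context without consuming it, so the matched span excludes the asserted characters.
Since nothing is captured, `findall` lists the 2 matched substrings directly.

['icfy', 'u']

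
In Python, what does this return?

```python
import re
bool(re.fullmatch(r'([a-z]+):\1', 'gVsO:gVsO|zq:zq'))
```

False

A backreference is literal: `\1` must see the identical characters the first group matched.
`fullmatch` succeeds only if the pattern covers the string from start to end.
Here the string isn't matched end-to-end, so the call returns None, and `bool(None)` is False.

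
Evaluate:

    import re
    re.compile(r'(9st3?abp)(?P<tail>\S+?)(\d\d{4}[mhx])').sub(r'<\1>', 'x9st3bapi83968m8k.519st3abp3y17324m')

'x9st3bapi83968m8k.51<9st3abp>'

The pattern matches the literal '9st', then optionally the literal '3', then the literal 'abp' (captured); then one or more of a non-whitespace character (lazy) (captured as 'tail'); then a digit, then exactly 4 of a digit, then one of [mhx] (captured).
`\1` in the replacement pulls in group 1's text for each match.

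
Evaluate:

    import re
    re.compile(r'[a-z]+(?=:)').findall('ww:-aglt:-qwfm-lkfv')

The lookaround is zero-width — it requires the adjacent text to match without consuming it, so the asserted text isn't part of the match.
Scanning left to right: at [0:2] → 'ww'; at [4:8] → 'aglt'.
`findall` yields the raw match text (2 of them) because the pattern has no groups.

['ww', 'aglt']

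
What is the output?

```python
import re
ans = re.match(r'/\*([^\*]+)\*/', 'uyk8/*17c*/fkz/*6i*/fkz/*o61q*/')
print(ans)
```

None

`match` is anchored at position 0; if the pattern doesn't fit there, it returns None.
Here the pattern fails at index 0, so the call returns None.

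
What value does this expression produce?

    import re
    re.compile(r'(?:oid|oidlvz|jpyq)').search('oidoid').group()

'oid'

`re.search` tries every starting position until one works.
The match spans [0:3] → 'oid'.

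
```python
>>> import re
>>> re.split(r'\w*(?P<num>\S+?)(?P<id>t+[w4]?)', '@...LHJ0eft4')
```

['', '@...LHJ0ef', 't4', '']

The pattern matches zero or more of a word character; then one or more of a non-whitespace character (lazy) (captured as 'num'); then one or more of the literal 't', then optionally one of [w4] (captured as 'id').
With a capturing group present, the delimiter's captured portion is kept in the result list.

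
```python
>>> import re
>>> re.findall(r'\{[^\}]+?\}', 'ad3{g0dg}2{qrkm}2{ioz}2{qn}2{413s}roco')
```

`findall` yields the raw match text (5 of them) because the pattern has no groups.

['{g0dg}', '{qrkm}', '{ioz}', '{qn}', '{413s}']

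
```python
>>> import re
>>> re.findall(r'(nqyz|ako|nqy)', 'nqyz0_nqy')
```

Alternation tries branches left to right and keeps the first one that lets the overall match succeed at that position.
Walking the string: at [0:4] match 'nqyz', group 1 = 'nqyz'; at [6:9] match 'nqy', group 1 = 'nqy'.
With a single group, `findall` returns only what that group captured — 2 items.

['nqyz', 'nqy']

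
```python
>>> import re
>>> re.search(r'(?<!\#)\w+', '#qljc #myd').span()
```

(2, 5)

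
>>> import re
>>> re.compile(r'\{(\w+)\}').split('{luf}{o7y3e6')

Because the pattern has a capturing group, `split` also inserts each captured text between the pieces.

['', 'luf', '{o7y3e6']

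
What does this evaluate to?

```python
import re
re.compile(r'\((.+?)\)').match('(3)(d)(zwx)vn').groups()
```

('3',)

The match spans [0:3] → '(3)'.
Captured: group 1 = '3'.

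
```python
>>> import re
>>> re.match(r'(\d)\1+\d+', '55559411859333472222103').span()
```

(0, 23)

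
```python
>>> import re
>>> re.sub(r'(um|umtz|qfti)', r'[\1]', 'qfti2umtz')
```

Branches in `(...|...)` are attempted left-to-right; the first branch that allows the whole pattern to succeed is taken.
Matches: at [0:4] → 'qfti'; at [5:7] → 'um'.
`\1` in the replacement pulls in group 1's text for each match.

'[qfti]2[um]tz'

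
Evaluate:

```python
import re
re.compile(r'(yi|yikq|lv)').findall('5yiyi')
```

['yi', 'yi']

Scanning left to right: at [1:3] match 'yi', group 1 = 'yi'; at [3:5] match 'yi', group 1 = 'yi'.
One capturing group, so `findall` returns just the captured substring from each match — 2 in all.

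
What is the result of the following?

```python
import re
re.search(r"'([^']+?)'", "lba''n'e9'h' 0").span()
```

(4, 7)

The match spans [4:7] → "'n'".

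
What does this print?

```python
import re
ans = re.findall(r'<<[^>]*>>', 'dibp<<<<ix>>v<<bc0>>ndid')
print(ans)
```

['<<<<ix>>', '<<bc0>>']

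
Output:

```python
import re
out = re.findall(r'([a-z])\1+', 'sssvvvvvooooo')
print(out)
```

['s', 'v', 'o']

A backreference is literal: `\1` must see the identical characters the first group matched.
Because there's exactly one group, `findall` drops the full match and keeps group 1 from each hit.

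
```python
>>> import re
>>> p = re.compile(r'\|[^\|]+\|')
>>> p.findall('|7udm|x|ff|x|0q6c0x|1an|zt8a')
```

['|7udm|', '|ff|', '|0q6c0x|']

With no groups in the pattern, `findall` gives back each whole match — 3 here.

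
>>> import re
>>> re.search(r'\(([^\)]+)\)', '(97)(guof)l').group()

'(97)'

`re.search` tries every starting position until one works.
The match spans [0:4] → '(97)'.
Captured: group 1 = '97'.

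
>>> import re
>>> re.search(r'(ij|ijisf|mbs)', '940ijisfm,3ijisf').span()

(3, 5)

The regex engine tests alternatives in the order written; an earlier branch that matches wins even if a later one would match more.
The match spans [3:5] → 'ij'.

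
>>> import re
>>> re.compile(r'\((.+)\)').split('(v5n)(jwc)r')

['', 'v5n)(jwc', 'r']

Matches to split on: at [0:10] → '(v5n)(jwc)'.
`re.split` interleaves the captured-group text with the surrounding fragments.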